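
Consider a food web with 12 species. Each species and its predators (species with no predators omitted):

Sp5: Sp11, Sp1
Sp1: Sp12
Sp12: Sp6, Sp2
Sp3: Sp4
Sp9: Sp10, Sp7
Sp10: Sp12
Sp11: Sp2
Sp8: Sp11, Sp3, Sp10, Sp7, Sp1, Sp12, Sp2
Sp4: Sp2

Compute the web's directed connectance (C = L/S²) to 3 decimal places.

C = 0.125

The web has S = 12 species and L = 18 feeding links.
C = L / S² = 18 / 144 = 0.1250 ≈ 0.125.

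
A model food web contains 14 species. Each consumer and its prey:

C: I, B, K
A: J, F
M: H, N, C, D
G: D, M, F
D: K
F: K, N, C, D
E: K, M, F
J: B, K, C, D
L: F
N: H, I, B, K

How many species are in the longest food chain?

4 species

One longest chain: I → C → J → A.
It has 4 species and 3 links.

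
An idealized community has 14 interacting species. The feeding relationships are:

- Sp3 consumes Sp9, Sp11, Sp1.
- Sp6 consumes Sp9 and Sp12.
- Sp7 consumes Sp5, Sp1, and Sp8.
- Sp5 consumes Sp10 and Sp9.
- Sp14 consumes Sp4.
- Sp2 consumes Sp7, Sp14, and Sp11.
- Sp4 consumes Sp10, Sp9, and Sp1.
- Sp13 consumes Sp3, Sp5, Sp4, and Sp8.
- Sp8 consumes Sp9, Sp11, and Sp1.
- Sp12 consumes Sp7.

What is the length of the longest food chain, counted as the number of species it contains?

One longest chain: Sp11 → Sp8 → Sp7 → Sp12 → Sp6.
It has 5 species and 4 links.

5 species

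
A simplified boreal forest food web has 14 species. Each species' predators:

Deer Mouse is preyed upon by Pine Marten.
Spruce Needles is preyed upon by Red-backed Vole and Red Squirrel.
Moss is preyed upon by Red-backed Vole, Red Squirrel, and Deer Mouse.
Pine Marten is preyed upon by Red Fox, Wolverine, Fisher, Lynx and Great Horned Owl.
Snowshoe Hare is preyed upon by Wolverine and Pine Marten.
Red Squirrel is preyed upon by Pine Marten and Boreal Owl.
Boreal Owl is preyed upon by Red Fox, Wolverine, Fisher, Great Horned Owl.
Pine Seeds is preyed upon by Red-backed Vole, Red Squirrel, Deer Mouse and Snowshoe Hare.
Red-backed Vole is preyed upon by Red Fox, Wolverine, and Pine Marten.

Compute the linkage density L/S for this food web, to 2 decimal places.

L/S = 1.86

There are L = 26 links among S = 14 species.
L/S = 26/14 = 1.8571 ≈ 1.86.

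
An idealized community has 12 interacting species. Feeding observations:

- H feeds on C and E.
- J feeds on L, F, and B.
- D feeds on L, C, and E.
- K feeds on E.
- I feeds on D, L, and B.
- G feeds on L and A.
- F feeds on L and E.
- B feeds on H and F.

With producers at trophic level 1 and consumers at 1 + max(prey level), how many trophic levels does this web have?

Producers (level 1): E, A, L, C.
E → F → B → J gives J level 4.
No species has a prey at level 4, so no species reaches level 5.

4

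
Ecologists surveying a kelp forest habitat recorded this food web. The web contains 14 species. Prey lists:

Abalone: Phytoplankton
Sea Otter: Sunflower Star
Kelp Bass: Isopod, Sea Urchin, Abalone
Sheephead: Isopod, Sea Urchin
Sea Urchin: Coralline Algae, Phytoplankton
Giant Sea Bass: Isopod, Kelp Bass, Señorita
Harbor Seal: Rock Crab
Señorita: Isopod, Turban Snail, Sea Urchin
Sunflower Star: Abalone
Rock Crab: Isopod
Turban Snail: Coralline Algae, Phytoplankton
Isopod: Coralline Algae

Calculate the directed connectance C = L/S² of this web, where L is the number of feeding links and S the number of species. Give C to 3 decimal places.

The web has S = 14 species and L = 21 feeding links.
C = L / S² = 21 / 196 = 0.1071 ≈ 0.107.

C = 0.107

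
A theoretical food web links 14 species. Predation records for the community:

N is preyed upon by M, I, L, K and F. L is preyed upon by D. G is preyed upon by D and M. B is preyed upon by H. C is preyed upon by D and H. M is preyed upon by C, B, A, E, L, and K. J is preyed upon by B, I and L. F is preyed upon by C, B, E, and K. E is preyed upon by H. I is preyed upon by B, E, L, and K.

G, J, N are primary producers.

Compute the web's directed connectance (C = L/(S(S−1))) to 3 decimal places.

The web has S = 14 species and L = 29 feeding links.
C = L / (S(S−1)) = 29 / 182 = 0.1593 ≈ 0.159.

C = 0.159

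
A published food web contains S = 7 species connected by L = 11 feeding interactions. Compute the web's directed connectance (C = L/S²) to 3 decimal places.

C = 0.224

The web has S = 7 species and L = 11 feeding links.
C = L / S² = 11 / 49 = 0.2245 ≈ 0.224.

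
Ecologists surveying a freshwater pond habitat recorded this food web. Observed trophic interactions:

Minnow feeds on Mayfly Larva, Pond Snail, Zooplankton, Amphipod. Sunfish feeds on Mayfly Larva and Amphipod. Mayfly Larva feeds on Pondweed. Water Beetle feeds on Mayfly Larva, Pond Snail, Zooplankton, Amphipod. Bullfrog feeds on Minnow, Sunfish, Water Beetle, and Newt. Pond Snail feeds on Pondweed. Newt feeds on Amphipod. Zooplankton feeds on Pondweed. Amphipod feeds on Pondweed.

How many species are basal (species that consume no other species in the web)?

Basal species (no prey listed): Pondweed.
Count: 1.

1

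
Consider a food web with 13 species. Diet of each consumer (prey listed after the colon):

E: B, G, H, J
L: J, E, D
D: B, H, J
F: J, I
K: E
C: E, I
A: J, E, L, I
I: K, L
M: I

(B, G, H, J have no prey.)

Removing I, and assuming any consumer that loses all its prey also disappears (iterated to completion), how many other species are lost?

1

Remove I.
Round 1: M (all prey gone) → extinct.
No further losses. Total secondary extinctions: 1.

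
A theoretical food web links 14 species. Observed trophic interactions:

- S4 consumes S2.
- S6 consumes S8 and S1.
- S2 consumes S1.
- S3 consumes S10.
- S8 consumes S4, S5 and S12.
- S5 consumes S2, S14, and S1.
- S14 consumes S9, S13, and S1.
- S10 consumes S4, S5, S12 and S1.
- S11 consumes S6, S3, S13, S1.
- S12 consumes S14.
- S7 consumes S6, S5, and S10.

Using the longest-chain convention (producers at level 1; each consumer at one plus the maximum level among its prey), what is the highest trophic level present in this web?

Producers (level 1): S1, S13, S9.
S1 → S14 → S12 → S8 → S6 → S11 gives S11 level 6.
No species has a prey at level 6, so no species reaches level 7.

6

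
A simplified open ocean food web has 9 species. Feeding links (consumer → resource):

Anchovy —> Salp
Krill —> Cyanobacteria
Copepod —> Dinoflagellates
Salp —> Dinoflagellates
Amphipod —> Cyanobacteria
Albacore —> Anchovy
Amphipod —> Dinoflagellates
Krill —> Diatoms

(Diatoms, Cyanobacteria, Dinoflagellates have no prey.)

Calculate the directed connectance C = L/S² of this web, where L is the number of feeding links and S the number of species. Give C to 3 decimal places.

The web has S = 9 species and L = 8 feeding links.
C = L / S² = 8 / 81 = 0.0988 ≈ 0.099.

C = 0.099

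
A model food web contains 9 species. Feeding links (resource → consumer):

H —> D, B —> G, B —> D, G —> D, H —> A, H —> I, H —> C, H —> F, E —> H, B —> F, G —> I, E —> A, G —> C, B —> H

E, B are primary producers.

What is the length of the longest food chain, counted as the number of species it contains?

One longest chain: E → H → I.
It has 3 species and 2 links.

3 species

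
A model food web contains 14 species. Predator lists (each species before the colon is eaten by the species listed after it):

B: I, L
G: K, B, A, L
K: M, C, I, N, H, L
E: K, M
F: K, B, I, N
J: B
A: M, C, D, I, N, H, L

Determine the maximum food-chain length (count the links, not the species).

2 links

One longest chain: G → K → M.
It has 3 species and 2 links.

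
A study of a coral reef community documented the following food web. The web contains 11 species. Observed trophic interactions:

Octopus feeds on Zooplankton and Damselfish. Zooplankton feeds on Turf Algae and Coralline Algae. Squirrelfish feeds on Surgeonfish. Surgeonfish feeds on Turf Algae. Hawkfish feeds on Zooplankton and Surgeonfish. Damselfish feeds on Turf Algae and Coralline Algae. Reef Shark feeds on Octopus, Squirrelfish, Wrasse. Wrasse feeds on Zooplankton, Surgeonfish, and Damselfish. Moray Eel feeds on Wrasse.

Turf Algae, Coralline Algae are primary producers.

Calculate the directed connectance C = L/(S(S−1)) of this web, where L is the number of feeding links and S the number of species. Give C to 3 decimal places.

C = 0.155

The web has S = 11 species and L = 17 feeding links.
C = L / (S(S−1)) = 17 / 110 = 0.1545 ≈ 0.155.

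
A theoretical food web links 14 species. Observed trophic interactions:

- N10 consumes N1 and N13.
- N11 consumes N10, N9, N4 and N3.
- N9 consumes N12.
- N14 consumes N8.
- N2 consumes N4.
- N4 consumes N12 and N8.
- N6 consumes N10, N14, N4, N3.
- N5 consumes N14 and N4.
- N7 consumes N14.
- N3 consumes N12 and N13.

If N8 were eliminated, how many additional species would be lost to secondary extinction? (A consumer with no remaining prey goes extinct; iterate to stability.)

Remove N8.
Round 1: N14 (all prey gone) → extinct.
Round 2: N7 (all prey gone) → extinct.
No further losses. Total secondary extinctions: 2.

2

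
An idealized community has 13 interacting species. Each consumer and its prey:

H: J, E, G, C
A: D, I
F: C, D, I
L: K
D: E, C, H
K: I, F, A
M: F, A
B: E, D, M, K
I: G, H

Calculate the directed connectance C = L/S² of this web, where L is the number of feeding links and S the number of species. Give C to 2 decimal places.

C = 0.14

The web has S = 13 species and L = 24 feeding links.
C = L / S² = 24 / 169 = 0.1420 ≈ 0.14.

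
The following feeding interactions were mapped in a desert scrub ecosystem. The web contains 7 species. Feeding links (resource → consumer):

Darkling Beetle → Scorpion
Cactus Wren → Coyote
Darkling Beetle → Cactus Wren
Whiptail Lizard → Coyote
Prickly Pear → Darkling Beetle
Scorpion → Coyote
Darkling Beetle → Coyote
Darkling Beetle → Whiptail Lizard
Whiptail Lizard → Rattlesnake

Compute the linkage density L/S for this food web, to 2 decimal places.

L/S = 1.29

There are L = 9 links among S = 7 species.
L/S = 9/7 = 1.2857 ≈ 1.29.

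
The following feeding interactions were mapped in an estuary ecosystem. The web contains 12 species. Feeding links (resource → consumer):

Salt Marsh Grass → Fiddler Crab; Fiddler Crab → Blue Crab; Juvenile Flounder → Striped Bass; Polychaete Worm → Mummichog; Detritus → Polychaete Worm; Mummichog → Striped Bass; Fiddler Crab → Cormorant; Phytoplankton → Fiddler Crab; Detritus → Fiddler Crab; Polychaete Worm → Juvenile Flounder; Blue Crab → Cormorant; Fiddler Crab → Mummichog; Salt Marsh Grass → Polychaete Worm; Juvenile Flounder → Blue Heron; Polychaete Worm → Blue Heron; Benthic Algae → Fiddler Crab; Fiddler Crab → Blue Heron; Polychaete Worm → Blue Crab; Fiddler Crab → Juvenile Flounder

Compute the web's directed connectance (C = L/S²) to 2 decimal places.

C = 0.13

The web has S = 12 species and L = 19 feeding links.
C = L / S² = 19 / 144 = 0.1319 ≈ 0.13.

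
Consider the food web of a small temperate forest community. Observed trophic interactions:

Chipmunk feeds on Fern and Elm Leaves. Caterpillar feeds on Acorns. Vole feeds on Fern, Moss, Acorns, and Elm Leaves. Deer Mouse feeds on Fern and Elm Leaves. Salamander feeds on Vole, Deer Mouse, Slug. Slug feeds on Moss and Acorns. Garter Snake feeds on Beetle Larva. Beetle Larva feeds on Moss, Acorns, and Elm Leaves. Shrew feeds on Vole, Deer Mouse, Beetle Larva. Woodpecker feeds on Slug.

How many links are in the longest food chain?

2 links

One longest chain: Acorns → Slug → Woodpecker.
It has 3 species and 2 links.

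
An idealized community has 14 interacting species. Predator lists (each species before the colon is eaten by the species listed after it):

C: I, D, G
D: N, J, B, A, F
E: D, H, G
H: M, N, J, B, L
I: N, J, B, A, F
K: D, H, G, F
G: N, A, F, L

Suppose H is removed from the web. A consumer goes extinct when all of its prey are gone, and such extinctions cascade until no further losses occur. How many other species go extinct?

1

Remove H.
Round 1: M (all prey gone) → extinct.
No further losses. Total secondary extinctions: 1.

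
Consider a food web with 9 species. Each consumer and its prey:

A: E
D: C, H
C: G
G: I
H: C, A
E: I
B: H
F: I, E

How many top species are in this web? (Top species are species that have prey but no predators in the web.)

3

Top species (has prey, but nothing eats it): F, D, B.
Count: 3.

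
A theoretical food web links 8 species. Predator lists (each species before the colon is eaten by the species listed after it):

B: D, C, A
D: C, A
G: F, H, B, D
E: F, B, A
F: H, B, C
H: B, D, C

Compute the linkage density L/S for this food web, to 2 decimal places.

L/S = 2.25

There are L = 18 links among S = 8 species.
L/S = 18/8 = 2.2500 ≈ 2.25.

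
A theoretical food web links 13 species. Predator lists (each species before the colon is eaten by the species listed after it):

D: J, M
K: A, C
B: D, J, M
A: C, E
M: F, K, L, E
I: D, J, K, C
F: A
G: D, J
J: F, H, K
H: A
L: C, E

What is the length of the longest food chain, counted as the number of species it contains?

6 species

One longest chain: B → D → J → K → A → C.
It has 6 species and 5 links.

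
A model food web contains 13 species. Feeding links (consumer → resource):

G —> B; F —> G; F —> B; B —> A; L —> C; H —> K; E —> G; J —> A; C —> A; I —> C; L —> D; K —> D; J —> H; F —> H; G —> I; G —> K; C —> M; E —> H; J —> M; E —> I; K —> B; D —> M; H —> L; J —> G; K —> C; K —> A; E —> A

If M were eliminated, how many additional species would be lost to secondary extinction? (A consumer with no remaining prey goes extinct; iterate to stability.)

1

Remove M.
Round 1: D (all prey gone) → extinct.
No further losses. Total secondary extinctions: 1.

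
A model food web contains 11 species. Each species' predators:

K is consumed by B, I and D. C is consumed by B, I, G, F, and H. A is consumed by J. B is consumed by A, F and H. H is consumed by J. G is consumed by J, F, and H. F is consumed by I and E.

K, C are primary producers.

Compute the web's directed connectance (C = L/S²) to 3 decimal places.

The web has S = 11 species and L = 18 feeding links.
C = L / S² = 18 / 121 = 0.1488 ≈ 0.149.

C = 0.149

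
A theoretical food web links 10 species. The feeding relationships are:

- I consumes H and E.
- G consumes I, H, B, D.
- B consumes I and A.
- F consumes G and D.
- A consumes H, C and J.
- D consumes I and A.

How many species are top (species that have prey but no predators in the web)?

Top species (has prey, but nothing eats it): F.
Count: 1.

1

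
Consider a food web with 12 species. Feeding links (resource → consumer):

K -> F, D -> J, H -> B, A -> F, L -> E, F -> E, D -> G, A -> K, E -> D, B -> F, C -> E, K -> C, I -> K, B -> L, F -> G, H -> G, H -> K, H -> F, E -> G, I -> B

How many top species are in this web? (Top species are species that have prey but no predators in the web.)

Top species (has prey, but nothing eats it): G, J.
Count: 2.

2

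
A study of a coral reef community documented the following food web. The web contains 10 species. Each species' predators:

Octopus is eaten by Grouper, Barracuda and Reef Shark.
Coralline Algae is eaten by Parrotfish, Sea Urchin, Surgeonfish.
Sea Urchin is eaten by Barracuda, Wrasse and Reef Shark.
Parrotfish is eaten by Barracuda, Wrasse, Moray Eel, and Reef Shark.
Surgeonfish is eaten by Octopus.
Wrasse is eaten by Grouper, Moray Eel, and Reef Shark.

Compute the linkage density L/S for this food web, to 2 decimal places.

L/S = 1.70

There are L = 17 links among S = 10 species.
L/S = 17/10 = 1.7000 ≈ 1.70.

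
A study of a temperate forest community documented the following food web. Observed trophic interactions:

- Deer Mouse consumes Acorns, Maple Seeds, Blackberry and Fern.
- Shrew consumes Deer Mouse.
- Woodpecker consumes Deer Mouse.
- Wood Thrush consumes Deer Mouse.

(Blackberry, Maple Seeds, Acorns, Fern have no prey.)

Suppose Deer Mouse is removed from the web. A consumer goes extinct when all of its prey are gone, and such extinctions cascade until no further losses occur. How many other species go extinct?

3

Remove Deer Mouse.
Round 1: Wood Thrush (all prey gone), Woodpecker (all prey gone), Shrew (all prey gone) → extinct.
No further losses. Total secondary extinctions: 3.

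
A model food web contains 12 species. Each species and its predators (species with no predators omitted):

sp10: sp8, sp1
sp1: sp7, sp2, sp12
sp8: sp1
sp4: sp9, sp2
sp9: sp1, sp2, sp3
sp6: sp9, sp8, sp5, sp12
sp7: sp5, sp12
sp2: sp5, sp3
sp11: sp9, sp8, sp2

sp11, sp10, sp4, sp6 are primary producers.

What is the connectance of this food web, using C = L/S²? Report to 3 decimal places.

C = 0.153

The web has S = 12 species and L = 22 feeding links.
C = L / S² = 22 / 144 = 0.1528 ≈ 0.153.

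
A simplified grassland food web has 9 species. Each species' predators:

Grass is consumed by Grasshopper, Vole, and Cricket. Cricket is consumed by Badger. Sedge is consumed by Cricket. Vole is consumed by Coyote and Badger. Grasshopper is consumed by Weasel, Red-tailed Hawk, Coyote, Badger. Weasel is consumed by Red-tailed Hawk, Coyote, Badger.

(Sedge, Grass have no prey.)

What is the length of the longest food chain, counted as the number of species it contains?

4 species

One longest chain: Grass → Grasshopper → Weasel → Coyote.
It has 4 species and 3 links.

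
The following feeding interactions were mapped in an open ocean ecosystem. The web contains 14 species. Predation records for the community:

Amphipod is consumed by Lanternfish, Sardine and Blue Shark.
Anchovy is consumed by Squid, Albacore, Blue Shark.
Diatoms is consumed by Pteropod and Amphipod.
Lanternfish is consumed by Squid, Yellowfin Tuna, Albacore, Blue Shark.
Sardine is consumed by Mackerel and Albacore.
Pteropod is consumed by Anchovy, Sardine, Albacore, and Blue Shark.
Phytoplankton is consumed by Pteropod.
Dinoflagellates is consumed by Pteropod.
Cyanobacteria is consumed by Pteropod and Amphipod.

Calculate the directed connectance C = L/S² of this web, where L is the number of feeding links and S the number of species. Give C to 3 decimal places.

The web has S = 14 species and L = 22 feeding links.
C = L / S² = 22 / 196 = 0.1122 ≈ 0.112.

C = 0.112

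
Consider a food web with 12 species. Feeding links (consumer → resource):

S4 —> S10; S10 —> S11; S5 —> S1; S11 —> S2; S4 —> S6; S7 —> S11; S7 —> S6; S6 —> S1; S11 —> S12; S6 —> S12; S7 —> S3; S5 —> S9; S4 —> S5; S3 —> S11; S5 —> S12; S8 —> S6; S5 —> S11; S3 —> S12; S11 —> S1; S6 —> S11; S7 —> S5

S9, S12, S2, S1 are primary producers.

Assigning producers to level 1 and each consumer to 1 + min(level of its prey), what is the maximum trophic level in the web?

3

Producers (level 1): S9, S12, S2, S1.
Following each consumer down to its lowest-level prey: S12 → S6 → S7 (levels 1 through 3).
All prey of S7 (S6 2, S11 2, S3 2, S5 2) are at level 2 or above, so S7 is at level 1 + 2 = 3.
Every consumer has at least one prey at level 2 or below, so none exceeds level 3.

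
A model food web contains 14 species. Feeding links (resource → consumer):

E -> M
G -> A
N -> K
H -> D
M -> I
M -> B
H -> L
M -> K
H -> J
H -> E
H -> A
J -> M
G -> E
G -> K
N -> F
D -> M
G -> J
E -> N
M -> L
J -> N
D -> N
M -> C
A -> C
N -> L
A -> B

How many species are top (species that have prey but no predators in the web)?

Top species (has prey, but nothing eats it): C, I, K, F, B, L.
Count: 6.

6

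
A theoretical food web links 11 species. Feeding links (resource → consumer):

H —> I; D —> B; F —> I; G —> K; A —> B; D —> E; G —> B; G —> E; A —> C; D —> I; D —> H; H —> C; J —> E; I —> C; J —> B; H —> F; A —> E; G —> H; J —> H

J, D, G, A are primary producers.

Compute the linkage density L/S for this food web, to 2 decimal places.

There are L = 19 links among S = 11 species.
L/S = 19/11 = 1.7273 ≈ 1.73.

L/S = 1.73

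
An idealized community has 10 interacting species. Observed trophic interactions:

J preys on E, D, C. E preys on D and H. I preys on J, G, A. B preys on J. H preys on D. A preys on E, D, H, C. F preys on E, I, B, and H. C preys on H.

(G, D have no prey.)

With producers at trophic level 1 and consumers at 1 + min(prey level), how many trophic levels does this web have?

3

Producers (level 1): G, D.
Following each consumer down to its lowest-level prey: D → J → B (levels 1 through 3).
All prey of B (J 2) are at level 2 or above, so B is at level 1 + 2 = 3.
Every consumer has at least one prey at level 2 or below, so none exceeds level 3.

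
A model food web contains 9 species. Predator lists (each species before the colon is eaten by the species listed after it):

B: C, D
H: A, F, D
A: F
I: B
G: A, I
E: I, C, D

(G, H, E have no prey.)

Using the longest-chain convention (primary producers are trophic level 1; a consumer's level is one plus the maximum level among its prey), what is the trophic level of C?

G is a producer → level 1.
I eats G (level 1); other prey at levels: E 1 → level 2.
B eats I → level 3.
C eats B (level 3); other prey at levels: E 1 → level 4.

Trophic level 4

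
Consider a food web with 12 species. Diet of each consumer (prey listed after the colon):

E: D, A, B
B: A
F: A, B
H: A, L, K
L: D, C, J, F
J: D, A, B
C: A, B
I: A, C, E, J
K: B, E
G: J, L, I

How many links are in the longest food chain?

4 links

One longest chain: A → B → C → I → G.
It has 5 species and 4 links.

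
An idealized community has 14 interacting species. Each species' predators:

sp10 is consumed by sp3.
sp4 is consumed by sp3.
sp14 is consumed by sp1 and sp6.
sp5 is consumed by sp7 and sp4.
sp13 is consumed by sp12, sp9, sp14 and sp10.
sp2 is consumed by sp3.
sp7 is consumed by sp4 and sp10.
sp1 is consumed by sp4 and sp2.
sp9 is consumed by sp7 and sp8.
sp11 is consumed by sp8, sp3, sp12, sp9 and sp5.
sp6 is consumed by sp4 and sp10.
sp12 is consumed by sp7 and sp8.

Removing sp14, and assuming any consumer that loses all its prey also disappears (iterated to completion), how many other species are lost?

Remove sp14.
Round 1: sp6 (all prey gone), sp1 (all prey gone) → extinct.
Round 2: sp2 (all prey gone) → extinct.
No further losses. Total secondary extinctions: 3.

3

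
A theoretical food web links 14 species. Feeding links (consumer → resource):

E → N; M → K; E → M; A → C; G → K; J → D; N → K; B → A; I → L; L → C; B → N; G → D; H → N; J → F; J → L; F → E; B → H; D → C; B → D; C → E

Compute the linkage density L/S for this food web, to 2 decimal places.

L/S = 1.43

There are L = 20 links among S = 14 species.
L/S = 20/14 = 1.4286 ≈ 1.43.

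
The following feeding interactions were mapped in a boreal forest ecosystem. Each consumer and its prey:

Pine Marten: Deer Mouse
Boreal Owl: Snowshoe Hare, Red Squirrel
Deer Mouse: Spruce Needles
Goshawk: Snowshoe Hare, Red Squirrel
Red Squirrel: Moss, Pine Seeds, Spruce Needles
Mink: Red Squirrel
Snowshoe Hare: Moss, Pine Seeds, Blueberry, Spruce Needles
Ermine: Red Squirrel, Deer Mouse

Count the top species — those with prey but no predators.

5

Top species (has prey, but nothing eats it): Ermine, Goshawk, Pine Marten, Boreal Owl, Mink.
Count: 5.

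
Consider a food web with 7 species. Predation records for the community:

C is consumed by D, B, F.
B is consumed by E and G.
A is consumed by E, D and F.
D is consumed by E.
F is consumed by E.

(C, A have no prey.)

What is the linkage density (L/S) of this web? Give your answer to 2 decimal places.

L/S = 1.43

There are L = 10 links among S = 7 species.
L/S = 10/7 = 1.4286 ≈ 1.43.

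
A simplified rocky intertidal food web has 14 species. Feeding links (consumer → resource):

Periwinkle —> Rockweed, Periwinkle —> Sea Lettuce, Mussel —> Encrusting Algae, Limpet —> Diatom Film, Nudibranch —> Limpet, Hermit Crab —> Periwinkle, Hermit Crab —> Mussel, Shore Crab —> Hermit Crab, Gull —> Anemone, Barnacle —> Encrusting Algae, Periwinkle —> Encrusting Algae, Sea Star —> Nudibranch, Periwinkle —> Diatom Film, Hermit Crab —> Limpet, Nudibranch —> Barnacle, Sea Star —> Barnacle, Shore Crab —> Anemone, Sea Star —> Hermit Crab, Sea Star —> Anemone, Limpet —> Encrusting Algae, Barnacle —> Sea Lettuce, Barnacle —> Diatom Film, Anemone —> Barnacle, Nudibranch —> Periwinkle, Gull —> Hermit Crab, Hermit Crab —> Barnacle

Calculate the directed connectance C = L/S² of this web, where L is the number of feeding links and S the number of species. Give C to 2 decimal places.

C = 0.13

The web has S = 14 species and L = 26 feeding links.
C = L / S² = 26 / 196 = 0.1327 ≈ 0.13.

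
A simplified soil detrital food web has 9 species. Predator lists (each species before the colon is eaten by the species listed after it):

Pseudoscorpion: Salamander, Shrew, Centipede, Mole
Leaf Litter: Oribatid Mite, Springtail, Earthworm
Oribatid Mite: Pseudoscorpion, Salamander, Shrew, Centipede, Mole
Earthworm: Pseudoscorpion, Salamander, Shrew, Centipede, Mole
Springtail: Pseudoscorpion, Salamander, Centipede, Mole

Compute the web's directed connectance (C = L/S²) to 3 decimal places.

C = 0.259

The web has S = 9 species and L = 21 feeding links.
C = L / S² = 21 / 81 = 0.2593 ≈ 0.259.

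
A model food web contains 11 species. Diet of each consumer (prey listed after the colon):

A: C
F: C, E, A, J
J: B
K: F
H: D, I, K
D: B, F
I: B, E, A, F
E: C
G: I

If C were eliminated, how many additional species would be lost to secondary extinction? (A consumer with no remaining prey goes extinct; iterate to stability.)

Remove C.
Round 1: E (all prey gone), A (all prey gone) → extinct.
No further losses. Total secondary extinctions: 2.

2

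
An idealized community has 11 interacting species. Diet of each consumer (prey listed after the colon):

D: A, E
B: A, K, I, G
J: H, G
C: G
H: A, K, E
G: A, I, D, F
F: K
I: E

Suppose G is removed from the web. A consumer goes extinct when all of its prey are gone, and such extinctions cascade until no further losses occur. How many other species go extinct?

Remove G.
Round 1: C (all prey gone) → extinct.
No further losses. Total secondary extinctions: 1.

1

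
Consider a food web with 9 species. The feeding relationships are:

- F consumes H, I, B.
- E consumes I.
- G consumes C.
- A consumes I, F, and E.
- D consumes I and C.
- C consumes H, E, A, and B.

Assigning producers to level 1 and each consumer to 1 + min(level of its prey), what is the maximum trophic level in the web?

3

Producers (level 1): B, I, H.
Following each consumer down to its lowest-level prey: B → C → G (levels 1 through 3).
All prey of G (C 2) are at level 2 or above, so G is at level 1 + 2 = 3.
Every consumer has at least one prey at level 2 or below, so none exceeds level 3.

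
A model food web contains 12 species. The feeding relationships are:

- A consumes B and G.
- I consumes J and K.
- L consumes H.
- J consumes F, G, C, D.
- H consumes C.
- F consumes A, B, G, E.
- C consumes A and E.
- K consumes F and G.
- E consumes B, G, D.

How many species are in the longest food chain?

5 species

One longest chain: G → A → F → K → I.
It has 5 species and 4 links.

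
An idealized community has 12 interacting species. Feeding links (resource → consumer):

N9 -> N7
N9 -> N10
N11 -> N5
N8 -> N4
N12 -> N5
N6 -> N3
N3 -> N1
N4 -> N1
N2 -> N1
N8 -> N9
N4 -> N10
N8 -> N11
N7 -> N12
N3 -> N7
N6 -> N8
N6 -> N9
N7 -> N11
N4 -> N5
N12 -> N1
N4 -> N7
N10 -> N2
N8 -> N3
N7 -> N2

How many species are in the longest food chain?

6 species

One longest chain: N6 → N8 → N3 → N7 → N12 → N5.
It has 6 species and 5 links.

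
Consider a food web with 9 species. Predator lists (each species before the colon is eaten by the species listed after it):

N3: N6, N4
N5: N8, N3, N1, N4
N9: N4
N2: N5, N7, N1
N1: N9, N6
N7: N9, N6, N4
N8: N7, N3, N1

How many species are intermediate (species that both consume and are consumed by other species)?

Intermediate species (has both prey and predators): N5, N8, N7, N3, N1, N9.
Count: 6.

6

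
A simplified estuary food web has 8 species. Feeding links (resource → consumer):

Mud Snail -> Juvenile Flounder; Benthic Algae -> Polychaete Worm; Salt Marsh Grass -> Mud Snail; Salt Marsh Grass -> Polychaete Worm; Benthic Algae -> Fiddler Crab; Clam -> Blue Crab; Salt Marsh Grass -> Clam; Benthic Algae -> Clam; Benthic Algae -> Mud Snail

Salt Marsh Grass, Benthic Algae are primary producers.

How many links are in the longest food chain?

2 links

One longest chain: Salt Marsh Grass → Clam → Blue Crab.
It has 3 species and 2 links.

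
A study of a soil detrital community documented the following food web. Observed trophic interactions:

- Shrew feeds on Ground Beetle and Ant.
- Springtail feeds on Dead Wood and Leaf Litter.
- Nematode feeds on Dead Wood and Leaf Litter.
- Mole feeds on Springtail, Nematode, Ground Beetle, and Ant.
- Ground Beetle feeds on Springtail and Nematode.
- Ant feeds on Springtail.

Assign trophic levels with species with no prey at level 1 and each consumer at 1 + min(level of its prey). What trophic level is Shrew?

Dead Wood has no prey (basal) → level 1.
Springtail eats Dead Wood → level 2.
Ground Beetle eats Springtail → level 3.
Shrew eats Ground Beetle → level 4.
No prey of Shrew is below level 3, so 4 is the minimum.

Trophic level 4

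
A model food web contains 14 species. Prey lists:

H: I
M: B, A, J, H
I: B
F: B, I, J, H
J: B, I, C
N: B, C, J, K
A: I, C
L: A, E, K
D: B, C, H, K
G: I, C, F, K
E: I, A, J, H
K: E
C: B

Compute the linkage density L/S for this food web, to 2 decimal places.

There are L = 36 links among S = 14 species.
L/S = 36/14 = 2.5714 ≈ 2.57.

L/S = 2.57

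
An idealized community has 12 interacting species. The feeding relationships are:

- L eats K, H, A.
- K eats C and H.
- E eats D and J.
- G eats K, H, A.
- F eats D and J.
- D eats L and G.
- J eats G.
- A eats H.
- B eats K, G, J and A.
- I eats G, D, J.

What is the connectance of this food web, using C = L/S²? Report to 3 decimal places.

The web has S = 12 species and L = 23 feeding links.
C = L / S² = 23 / 144 = 0.1597 ≈ 0.160.

C = 0.160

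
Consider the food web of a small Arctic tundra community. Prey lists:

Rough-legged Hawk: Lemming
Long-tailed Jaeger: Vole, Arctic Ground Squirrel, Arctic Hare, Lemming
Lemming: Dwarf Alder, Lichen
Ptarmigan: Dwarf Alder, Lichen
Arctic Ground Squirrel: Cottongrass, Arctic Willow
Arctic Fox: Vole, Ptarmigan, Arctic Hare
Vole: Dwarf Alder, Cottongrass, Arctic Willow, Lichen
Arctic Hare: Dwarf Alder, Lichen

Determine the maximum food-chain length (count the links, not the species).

One longest chain: Dwarf Alder → Lemming → Rough-legged Hawk.
It has 3 species and 2 links.

2 links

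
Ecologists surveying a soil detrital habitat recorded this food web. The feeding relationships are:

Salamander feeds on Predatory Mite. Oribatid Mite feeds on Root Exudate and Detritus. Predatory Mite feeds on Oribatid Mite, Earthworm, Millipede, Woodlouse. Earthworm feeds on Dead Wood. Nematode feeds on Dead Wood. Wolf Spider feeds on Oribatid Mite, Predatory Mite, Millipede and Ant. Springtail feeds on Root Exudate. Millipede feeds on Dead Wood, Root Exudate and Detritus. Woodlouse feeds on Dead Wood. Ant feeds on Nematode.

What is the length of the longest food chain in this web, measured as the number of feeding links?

One longest chain: Detritus → Oribatid Mite → Predatory Mite → Salamander.
It has 4 species and 3 links.

3 links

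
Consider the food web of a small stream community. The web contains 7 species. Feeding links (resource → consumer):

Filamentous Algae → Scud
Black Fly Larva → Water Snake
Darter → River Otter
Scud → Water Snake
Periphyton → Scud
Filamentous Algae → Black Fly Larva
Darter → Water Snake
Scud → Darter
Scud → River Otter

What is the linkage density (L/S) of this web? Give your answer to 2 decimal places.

There are L = 9 links among S = 7 species.
L/S = 9/7 = 1.2857 ≈ 1.29.

L/S = 1.29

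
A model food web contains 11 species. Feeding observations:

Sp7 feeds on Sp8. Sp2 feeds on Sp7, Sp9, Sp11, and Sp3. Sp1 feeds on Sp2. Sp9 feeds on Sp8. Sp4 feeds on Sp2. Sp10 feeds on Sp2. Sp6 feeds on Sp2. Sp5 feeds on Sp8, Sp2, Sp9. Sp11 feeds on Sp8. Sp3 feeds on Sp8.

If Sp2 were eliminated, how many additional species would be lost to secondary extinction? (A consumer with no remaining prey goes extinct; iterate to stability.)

4

Remove Sp2.
Round 1: Sp6 (all prey gone), Sp1 (all prey gone), Sp4 (all prey gone), Sp10 (all prey gone) → extinct.
No further losses. Total secondary extinctions: 4.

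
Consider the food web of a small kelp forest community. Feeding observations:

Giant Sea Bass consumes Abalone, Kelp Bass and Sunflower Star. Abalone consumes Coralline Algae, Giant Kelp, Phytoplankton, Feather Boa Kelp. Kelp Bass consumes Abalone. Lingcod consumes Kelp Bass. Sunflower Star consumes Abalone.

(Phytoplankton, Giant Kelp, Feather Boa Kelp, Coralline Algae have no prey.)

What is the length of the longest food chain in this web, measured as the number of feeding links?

3 links

One longest chain: Phytoplankton → Abalone → Kelp Bass → Lingcod.
It has 4 species and 3 links.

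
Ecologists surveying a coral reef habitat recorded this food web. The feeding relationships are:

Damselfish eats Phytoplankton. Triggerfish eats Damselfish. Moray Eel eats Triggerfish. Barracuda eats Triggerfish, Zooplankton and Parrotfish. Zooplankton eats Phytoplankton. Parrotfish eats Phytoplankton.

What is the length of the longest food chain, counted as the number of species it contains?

One longest chain: Phytoplankton → Damselfish → Triggerfish → Barracuda.
It has 4 species and 3 links.

4 species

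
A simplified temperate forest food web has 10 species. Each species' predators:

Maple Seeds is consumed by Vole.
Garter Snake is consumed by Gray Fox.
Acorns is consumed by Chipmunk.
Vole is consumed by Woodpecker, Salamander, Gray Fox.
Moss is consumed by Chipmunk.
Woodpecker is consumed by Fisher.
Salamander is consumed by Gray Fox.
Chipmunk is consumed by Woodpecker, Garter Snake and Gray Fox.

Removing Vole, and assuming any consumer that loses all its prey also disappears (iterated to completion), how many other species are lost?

1

Remove Vole.
Round 1: Salamander (all prey gone) → extinct.
No further losses. Total secondary extinctions: 1.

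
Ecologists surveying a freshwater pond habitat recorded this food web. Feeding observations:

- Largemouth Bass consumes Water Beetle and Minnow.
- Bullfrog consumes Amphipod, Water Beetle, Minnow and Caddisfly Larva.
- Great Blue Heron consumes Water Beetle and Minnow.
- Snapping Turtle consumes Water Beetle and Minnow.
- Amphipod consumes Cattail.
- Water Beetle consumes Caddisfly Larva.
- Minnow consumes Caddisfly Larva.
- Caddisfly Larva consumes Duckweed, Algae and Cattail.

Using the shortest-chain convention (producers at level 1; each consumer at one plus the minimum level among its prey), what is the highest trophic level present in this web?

Producers (level 1): Cattail, Duckweed, Algae.
Following each consumer down to its lowest-level prey: Cattail → Caddisfly Larva → Minnow → Great Blue Heron (levels 1 through 4).
All prey of Great Blue Heron (Minnow 3, Water Beetle 3) are at level 3 or above, so Great Blue Heron is at level 1 + 3 = 4.
Every consumer has at least one prey at level 3 or below, so none exceeds level 4.

4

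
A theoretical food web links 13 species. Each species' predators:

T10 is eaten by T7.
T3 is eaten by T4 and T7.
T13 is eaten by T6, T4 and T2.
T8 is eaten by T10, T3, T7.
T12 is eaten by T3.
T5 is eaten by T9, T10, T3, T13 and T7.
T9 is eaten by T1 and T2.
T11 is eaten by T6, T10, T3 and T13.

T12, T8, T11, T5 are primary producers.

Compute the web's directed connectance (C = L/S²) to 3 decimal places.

C = 0.124

The web has S = 13 species and L = 21 feeding links.
C = L / S² = 21 / 169 = 0.1243 ≈ 0.124.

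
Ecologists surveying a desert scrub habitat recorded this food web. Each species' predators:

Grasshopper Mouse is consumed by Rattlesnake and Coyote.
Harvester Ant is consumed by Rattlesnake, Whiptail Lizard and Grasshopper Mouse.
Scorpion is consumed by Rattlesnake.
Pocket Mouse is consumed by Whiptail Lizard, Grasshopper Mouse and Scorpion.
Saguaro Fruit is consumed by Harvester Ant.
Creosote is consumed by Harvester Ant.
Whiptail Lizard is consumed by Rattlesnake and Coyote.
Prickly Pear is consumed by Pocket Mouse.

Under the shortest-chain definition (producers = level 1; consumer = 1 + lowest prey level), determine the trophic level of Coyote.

Creosote is a producer → level 1.
Harvester Ant eats Creosote → level 2.
Grasshopper Mouse eats Harvester Ant → level 3.
Coyote eats Grasshopper Mouse → level 4.
No prey of Coyote is below level 3, so 4 is the minimum.

Trophic level 4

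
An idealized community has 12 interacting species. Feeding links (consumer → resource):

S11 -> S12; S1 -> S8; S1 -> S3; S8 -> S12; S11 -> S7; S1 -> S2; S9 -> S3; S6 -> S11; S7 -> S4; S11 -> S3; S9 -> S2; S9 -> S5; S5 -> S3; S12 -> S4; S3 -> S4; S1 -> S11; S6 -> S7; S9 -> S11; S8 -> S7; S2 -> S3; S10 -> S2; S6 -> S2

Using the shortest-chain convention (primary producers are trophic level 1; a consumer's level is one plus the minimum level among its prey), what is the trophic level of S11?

Trophic level 3

S4 is a producer → level 1.
S3 eats S4 → level 2.
S11 eats S3 → level 3.
No prey of S11 is below level 2, so 3 is the minimum.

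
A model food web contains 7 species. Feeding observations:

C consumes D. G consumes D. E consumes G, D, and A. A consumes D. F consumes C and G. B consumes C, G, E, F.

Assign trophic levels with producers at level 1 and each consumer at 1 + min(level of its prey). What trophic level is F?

Trophic level 3

D is a producer → level 1.
G eats D → level 2.
F eats G → level 3.
No prey of F is below level 2, so 3 is the minimum.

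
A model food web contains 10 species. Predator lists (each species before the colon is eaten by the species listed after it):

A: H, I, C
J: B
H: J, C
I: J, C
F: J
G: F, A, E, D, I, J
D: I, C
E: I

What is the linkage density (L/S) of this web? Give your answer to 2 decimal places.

L/S = 1.80

There are L = 18 links among S = 10 species.
L/S = 18/10 = 1.8000 ≈ 1.80.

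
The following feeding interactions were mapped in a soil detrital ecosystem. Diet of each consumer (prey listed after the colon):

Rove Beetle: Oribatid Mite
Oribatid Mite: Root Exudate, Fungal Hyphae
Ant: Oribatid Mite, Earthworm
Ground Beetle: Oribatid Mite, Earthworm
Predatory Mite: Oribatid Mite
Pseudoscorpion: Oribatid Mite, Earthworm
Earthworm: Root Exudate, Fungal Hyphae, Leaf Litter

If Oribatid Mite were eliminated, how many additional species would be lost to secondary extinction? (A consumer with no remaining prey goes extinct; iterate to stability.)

Remove Oribatid Mite.
Round 1: Rove Beetle (all prey gone), Predatory Mite (all prey gone) → extinct.
No further losses. Total secondary extinctions: 2.

2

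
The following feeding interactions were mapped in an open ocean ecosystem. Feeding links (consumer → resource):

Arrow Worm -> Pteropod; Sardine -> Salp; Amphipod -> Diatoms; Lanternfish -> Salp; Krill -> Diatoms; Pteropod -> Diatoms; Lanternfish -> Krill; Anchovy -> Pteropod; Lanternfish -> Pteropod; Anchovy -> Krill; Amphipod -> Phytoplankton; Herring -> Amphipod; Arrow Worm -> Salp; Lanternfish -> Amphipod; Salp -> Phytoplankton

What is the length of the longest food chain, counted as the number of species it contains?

3 species

One longest chain: Phytoplankton → Salp → Sardine.
It has 3 species and 2 links.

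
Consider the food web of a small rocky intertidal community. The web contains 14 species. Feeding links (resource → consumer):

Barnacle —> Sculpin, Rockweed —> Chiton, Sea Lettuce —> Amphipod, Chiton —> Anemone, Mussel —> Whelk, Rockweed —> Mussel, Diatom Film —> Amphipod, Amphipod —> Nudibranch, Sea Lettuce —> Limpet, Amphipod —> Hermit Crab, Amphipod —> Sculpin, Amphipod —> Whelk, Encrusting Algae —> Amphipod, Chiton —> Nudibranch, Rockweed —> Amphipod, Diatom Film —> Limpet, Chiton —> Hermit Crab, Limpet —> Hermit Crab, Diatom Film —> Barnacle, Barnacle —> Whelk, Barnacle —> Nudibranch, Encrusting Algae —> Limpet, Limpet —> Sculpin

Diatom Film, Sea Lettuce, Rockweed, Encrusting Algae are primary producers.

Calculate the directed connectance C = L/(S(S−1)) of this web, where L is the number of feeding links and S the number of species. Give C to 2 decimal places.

C = 0.13

The web has S = 14 species and L = 23 feeding links.
C = L / (S(S−1)) = 23 / 182 = 0.1264 ≈ 0.13.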